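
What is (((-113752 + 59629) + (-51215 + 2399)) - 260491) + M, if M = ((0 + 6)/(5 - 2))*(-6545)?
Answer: -376520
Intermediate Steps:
M = -13090 (M = (6/3)*(-6545) = (6*(⅓))*(-6545) = 2*(-6545) = -13090)
(((-113752 + 59629) + (-51215 + 2399)) - 260491) + M = (((-113752 + 59629) + (-51215 + 2399)) - 260491) - 13090 = ((-54123 - 48816) - 260491) - 13090 = (-102939 - 260491) - 13090 = -363430 - 13090 = -376520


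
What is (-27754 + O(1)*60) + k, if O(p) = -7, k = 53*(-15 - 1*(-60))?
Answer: -25789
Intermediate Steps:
k = 2385 (k = 53*(-15 + 60) = 53*45 = 2385)
(-27754 + O(1)*60) + k = (-27754 - 7*60) + 2385 = (-27754 - 420) + 2385 = -28174 + 2385 = -25789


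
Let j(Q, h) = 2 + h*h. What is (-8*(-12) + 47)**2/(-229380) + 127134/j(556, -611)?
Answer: 7175971631/28544276580 ≈ 0.25140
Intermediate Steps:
j(Q, h) = 2 + h**2
(-8*(-12) + 47)**2/(-229380) + 127134/j(556, -611) = (-8*(-12) + 47)**2/(-229380) + 127134/(2 + (-611)**2) = (96 + 47)**2*(-1/229380) + 127134/(2 + 373321) = 143**2*(-1/229380) + 127134/373323 = 20449*(-1/229380) + 127134*(1/373323) = -20449/229380 + 42378/124441 = 7175971631/28544276580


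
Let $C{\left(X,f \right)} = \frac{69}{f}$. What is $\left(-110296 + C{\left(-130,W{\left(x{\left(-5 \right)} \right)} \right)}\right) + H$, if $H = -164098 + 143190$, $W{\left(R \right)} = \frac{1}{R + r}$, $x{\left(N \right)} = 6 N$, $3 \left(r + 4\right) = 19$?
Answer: $-133113$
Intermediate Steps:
$r = \frac{7}{3}$ ($r = -4 + \frac{1}{3} \cdot 19 = -4 + \frac{19}{3} = \frac{7}{3} \approx 2.3333$)
$W{\left(R \right)} = \frac{1}{\frac{7}{3} + R}$ ($W{\left(R \right)} = \frac{1}{R + \frac{7}{3}} = \frac{1}{\frac{7}{3} + R}$)
$H = -20908$
$\left(-110296 + C{\left(-130,W{\left(x{\left(-5 \right)} \right)} \right)}\right) + H = \left(-110296 + \frac{69}{3 \frac{1}{7 + 3 \cdot 6 \left(-5\right)}}\right) - 20908 = \left(-110296 + \frac{69}{3 \frac{1}{7 + 3 \left(-30\right)}}\right) - 20908 = \left(-110296 + \frac{69}{3 \frac{1}{7 - 90}}\right) - 20908 = \left(-110296 + \frac{69}{3 \frac{1}{-83}}\right) - 20908 = \left(-110296 + \frac{69}{3 \left(- \frac{1}{83}\right)}\right) - 20908 = \left(-110296 + \frac{69}{- \frac{3}{83}}\right) - 20908 = \left(-110296 + 69 \left(- \frac{83}{3}\right)\right) - 20908 = \left(-110296 - 1909\right) - 20908 = -112205 - 20908 = -133113$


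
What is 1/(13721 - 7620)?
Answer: 1/6101 ≈ 0.00016391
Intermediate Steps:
1/(13721 - 7620) = 1/6101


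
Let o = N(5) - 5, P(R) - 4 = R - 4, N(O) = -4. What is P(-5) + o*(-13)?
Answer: 112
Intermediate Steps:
P(R) = R (P(R) = 4 + (R - 4) = 4 + (-4 + R) = R)
o = -9 (o = -4 - 5 = -9)
P(-5) + o*(-13) = -5 - 9*(-13) = -5 + 117 = 112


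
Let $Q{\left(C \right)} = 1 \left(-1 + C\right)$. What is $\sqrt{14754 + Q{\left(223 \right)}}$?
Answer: $24 \sqrt{26} \approx 122.38$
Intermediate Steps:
$Q{\left(C \right)} = -1 + C$
$\sqrt{14754 + Q{\left(223 \right)}} = \sqrt{14754 + \left(-1 + 223\right)} = \sqrt{14754 + 222} = \sqrt{14976} = 24 \sqrt{26}$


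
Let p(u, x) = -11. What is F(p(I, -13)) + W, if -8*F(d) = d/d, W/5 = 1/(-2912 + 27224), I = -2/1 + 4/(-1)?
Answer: -1517/12156 ≈ -0.12479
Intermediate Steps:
I = -6 (I = -2*1 + 4*(-1) = -2 - 4 = -6)
W = 5/24312 (W = 5/(-2912 + 27224) = 5/24312 ≈ 0.00020566)
F(d) = -1/8 (F(d) = -d/(8*d) = -1/8*1 = -1/8)
F(p(I, -13)) + W = -1/8 + 5/24312 = -1517/12156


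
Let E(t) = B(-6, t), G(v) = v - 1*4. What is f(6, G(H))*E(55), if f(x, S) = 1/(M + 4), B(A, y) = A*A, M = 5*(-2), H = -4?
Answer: -6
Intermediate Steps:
M = -10
B(A, y) = A**2
G(v) = -4 + v (G(v) = v - 4 = -4 + v)
f(x, S) = -1/6 (f(x, S) = 1/(-10 + 4) = 1/(-6) = -1/6)
E(t) = 36 (E(t) = (-6)**2 = 36)
f(6, G(H))*E(55) = -1/6*36 = -6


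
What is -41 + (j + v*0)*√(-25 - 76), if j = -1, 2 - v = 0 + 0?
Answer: -41 - I*√101 ≈ -41.0 - 10.05*I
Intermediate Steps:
v = 2 (v = 2 - (0 + 0) = 2 - 1*0 = 2 + 0 = 2)
-41 + (j + v*0)*√(-25 - 76) = -41 + (-1 + 2*0)*√(-25 - 76) = -41 + (-1 + 0)*√(-101) = -41 - I*√101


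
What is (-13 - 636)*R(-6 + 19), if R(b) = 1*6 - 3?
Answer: -1947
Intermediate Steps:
R(b) = 3 (R(b) = 6 - 3 = 3)
(-13 - 636)*R(-6 + 19) = (-13 - 636)*3 = -649*3 = -1947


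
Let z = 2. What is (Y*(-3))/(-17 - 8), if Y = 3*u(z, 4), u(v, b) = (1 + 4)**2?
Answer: 9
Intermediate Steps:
u(v, b) = 25 (u(v, b) = 5**2 = 25)
Y = 75 (Y = 3*25 = 75)
(Y*(-3))/(-17 - 8) = (75*(-3))/(-17 - 8) = -225/(-25) = -225*(-1/25) = 9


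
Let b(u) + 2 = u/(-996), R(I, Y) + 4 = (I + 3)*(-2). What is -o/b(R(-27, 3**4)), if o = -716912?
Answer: -178511088/509 ≈ -3.5071e+5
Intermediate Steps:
R(I, Y) = -10 - 2*I (R(I, Y) = -4 + (I + 3)*(-2) = -4 + (3 + I)*(-2) = -4 + (-6 - 2*I) = -10 - 2*I)
b(u) = -2 - u/996 (b(u) = -2 + u/(-996) = -2 + u*(-1/996) = -2 - u/996)
-o/b(R(-27, 3**4)) = -(-716912)/(-2 - (-10 - 2*(-27))/996) = -(-716912)/(-2 - (-10 + 54)/996) = -(-716912)/(-2 - 1/996*44) = -(-716912)/(-2 - 11/249) = -(-716912)/(-509/249) = -(-716912)*(-249)/509 = -1*178511088/509 = -178511088/509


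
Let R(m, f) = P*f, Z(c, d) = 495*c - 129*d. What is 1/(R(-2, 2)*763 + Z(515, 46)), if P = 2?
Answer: 1/252043 ≈ 3.9676e-6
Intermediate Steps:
Z(c, d) = -129*d + 495*c
R(m, f) = 2*f
1/(R(-2, 2)*763 + Z(515, 46)) = 1/((2*2)*763 + (-129*46 + 495*515)) = 1/(4*763 + (-5934 + 254925)) = 1/(3052 + 248991) = 1/252043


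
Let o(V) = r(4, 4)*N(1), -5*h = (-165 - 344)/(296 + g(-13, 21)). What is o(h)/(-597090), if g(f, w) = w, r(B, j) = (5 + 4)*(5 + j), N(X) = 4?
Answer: -54/99515 ≈ -0.00054263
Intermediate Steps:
r(B, j) = 45 + 9*j (r(B, j) = 9*(5 + j) = 45 + 9*j)
h = 509/1585 (h = -(-165 - 344)/(5*(296 + 21)) = -(-509)/(5*317) = -1/5*(-509/317) = 509/1585 ≈ 0.32114)
o(V) = 324 (o(V) = (45 + 9*4)*4 = (45 + 36)*4 = 81*4 = 324)
o(h)/(-597090) = 324/(-597090) = 324*(-1/597090) = -54/99515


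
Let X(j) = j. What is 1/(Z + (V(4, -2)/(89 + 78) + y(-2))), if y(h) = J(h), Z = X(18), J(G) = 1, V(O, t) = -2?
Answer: 167/3171 ≈ 0.052665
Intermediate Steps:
Z = 18
y(h) = 1
1/(Z + (V(4, -2)/(89 + 78) + y(-2))) = 1/(18 + (-2/(89 + 78) + 1)) = 1/(18 + (-2/167 + 1)) = 1/(18 + 165/167) = 1/(3171/167) = 167/3171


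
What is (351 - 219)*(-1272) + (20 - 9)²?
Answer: -167783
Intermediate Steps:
(351 - 219)*(-1272) + (20 - 9)² = 132*(-1272) + 11² = -167904 + 121 = -167783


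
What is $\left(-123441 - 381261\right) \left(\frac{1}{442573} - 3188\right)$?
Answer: $\frac{712095520143546}{442573} \approx 1.609 \cdot 10^{9}$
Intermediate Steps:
$\left(-123441 - 381261\right) \left(\frac{1}{442573} - 3188\right) = - 504702 \left(\frac{1}{442573} - 3188\right) = \left(-504702\right) \left(- \frac{1410922723}{442573}\right) = \frac{712095520143546}{442573}$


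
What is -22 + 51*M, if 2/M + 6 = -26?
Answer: -403/16 ≈ -25.188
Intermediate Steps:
M = -1/16 (M = 2/(-6 - 26) = 2/(-32) = 2*(-1/32) = -1/16 ≈ -0.062500)
-22 + 51*M = -22 + 51*(-1/16) = -22 - 51/16 = -403/16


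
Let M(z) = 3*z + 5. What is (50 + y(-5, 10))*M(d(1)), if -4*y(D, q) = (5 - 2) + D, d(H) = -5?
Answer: -505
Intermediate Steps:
y(D, q) = -3/4 - D/4 (y(D, q) = -((5 - 2) + D)/4 = -(3 + D)/4 = -3/4 - D/4)
M(z) = 5 + 3*z
(50 + y(-5, 10))*M(d(1)) = (50 + (-3/4 - 1/4*(-5)))*(5 + 3*(-5)) = (50 + (-3/4 + 5/4))*(5 - 15) = (50 + 1/2)*(-10) = (101/2)*(-10) = -505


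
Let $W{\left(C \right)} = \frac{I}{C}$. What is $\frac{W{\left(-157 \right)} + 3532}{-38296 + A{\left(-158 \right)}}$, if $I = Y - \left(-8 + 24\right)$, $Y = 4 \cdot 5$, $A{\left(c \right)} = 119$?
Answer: $- \frac{554520}{5993789} \approx -0.092516$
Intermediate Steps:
$Y = 20$
$I = 4$ ($I = 20 - \left(-8 + 24\right) = 20 - 16 = 4$)
$W{\left(C \right)} = \frac{4}{C}$
$\frac{W{\left(-157 \right)} + 3532}{-38296 + A{\left(-158 \right)}} = \frac{\frac{4}{-157} + 3532}{-38296 + 119} = \frac{4 \left(- \frac{1}{157}\right) + 3532}{-38177} = \left(- \frac{4}{157} + 3532\right) \left(- \frac{1}{38177}\right) = \frac{554520}{157} \left(- \frac{1}{38177}\right) = - \frac{554520}{5993789}$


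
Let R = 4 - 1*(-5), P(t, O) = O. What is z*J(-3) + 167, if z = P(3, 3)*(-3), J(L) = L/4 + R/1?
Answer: 371/4 ≈ 92.750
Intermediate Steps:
R = 9 (R = 4 + 5 = 9)
J(L) = 9 + L/4 (J(L) = L/4 + 9/1 = L*(¼) + 9*1 = L/4 + 9 = 9 + L/4)
z = -9 (z = 3*(-3) = -9)
z*J(-3) + 167 = -9*(9 + (¼)*(-3)) + 167 = -9*(9 - ¾) + 167 = -9*33/4 + 167 = -297/4 + 167 = 371/4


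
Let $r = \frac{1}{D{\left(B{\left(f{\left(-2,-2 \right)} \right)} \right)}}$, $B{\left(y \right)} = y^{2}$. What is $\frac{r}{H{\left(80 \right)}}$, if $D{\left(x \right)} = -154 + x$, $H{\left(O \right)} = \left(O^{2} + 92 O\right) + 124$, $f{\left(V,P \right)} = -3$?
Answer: $- \frac{1}{2013180} \approx -4.9673 \cdot 10^{-7}$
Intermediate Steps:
$H{\left(O \right)} = 124 + O^{2} + 92 O$
$r = - \frac{1}{145}$ ($r = \frac{1}{-154 + \left(-3\right)^{2}} = \frac{1}{-154 + 9} = \frac{1}{-145} = - \frac{1}{145} \approx -0.0068966$)
$\frac{r}{H{\left(80 \right)}} = - \frac{1}{145 \left(124 + 80^{2} + 92 \cdot 80\right)} = - \frac{1}{145 \left(124 + 6400 + 7360\right)} = - \frac{1}{145 \cdot 13884} = \left(- \frac{1}{145}\right) \frac{1}{13884} = - \frac{1}{2013180}$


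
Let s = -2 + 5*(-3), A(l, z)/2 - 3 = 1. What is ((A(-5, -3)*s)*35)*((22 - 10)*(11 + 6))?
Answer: -971040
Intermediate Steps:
A(l, z) = 8 (A(l, z) = 6 + 2*1 = 6 + 2 = 8)
s = -17 (s = -2 - 15 = -17)
((A(-5, -3)*s)*35)*((22 - 10)*(11 + 6)) = ((8*(-17))*35)*((22 - 10)*(11 + 6)) = (-136*35)*(12*17) = -4760*204 = -971040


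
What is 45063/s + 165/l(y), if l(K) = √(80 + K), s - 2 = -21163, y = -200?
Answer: -45063/21161 - 11*I*√30/4 ≈ -2.1295 - 15.062*I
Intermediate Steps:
s = -21161 (s = 2 - 21163 = -21161)
45063/s + 165/l(y) = 45063/(-21161) + 165/(√(80 - 200)) = 45063*(-1/21161) + 165/(√(-120)) = -45063/21161 + 165/((2*I*√30)) = -45063/21161 + 165*(-I*√30/60) = -45063/21161 - 11*I*√30/4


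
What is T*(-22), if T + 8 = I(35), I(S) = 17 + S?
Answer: -968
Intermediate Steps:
T = 44 (T = -8 + (17 + 35) = -8 + 52 = 44)
T*(-22) = 44*(-22) = -968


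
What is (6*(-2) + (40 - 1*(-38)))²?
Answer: 4356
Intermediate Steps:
(6*(-2) + (40 - 1*(-38)))² = (-12 + (40 + 38))² = (-12 + 78)² = 66² = 4356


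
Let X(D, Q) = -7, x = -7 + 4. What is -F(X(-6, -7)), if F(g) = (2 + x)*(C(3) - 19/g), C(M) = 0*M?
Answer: 19/7 ≈ 2.7143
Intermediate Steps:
C(M) = 0
x = -3
F(g) = 19/g (F(g) = (2 - 3)*(0 - 19/g) = -(-19)/g = 19/g)
-F(X(-6, -7)) = -19/(-7) = -19*(-1)/7 = -1*(-19/7) = 19/7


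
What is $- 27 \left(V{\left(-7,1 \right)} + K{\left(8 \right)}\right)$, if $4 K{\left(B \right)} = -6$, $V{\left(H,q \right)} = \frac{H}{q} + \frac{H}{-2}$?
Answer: $135$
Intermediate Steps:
$V{\left(H,q \right)} = - \frac{H}{2} + \frac{H}{q}$ ($V{\left(H,q \right)} = \frac{H}{q} + H \left(- \frac{1}{2}\right) = \frac{H}{q} - \frac{H}{2} = - \frac{H}{2} + \frac{H}{q}$)
$K{\left(B \right)} = - \frac{3}{2}$ ($K{\left(B \right)} = \frac{1}{4} \left(-6\right) = - \frac{3}{2}$)
$- 27 \left(V{\left(-7,1 \right)} + K{\left(8 \right)}\right) = - 27 \left(\left(\left(- \frac{1}{2}\right) \left(-7\right) - \frac{7}{1}\right) - \frac{3}{2}\right) = - 27 \left(\left(\frac{7}{2} - 7\right) - \frac{3}{2}\right) = - 27 \left(- \frac{7}{2} - \frac{3}{2}\right) = \left(-27\right) \left(-5\right) = 135$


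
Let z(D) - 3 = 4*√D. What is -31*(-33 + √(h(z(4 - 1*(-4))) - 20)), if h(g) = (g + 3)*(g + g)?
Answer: 1023 - 124*√(17 + 9*√2) ≈ 346.91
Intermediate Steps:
z(D) = 3 + 4*√D
h(g) = 2*g*(3 + g) (h(g) = (3 + g)*(2*g) = 2*g*(3 + g))
-31*(-33 + √(h(z(4 - 1*(-4))) - 20)) = -31*(-33 + √(2*(3 + 4*√(4 - 1*(-4)))*(3 + (3 + 4*√(4 - 1*(-4)))) - 20)) = -31*(-33 + √(2*(3 + 4*√(4 + 4))*(3 + (3 + 4*√(4 + 4))) - 20)) = -31*(-33 + √(2*(3 + 4*√8)*(3 + (3 + 4*√8)) - 20)) = -31*(-33 + √(2*(3 + 4*(2*√2))*(3 + (3 + 4*(2*√2))) - 20)) = -31*(-33 + √(2*(3 + 8*√2)*(3 + (3 + 8*√2)) - 20)) = -31*(-33 + √(2*(3 + 8*√2)*(6 + 8*√2) - 20)) = -31*(-33 + √(-20 + 2*(3 + 8*√2)*(6 + 8*√2))) = 1023 - 31*√(-20 + 2*(3 + 8*√2)*(6 + 8*√2))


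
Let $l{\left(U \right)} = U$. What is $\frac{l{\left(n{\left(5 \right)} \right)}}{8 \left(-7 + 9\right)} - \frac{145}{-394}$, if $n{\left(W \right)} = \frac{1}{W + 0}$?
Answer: $\frac{5997}{15760} \approx 0.38052$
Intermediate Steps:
$n{\left(W \right)} = \frac{1}{W}$
$\frac{l{\left(n{\left(5 \right)} \right)}}{8 \left(-7 + 9\right)} - \frac{145}{-394} = \frac{1}{5 \cdot 8 \left(-7 + 9\right)} - \frac{145}{-394} = \frac{1}{5 \cdot 8 \cdot 2} - - \frac{145}{394} = \frac{1}{5 \cdot 16} + \frac{145}{394} = \frac{1}{5} \cdot \frac{1}{16} + \frac{145}{394} = \frac{1}{80} + \frac{145}{394} = \frac{5997}{15760}$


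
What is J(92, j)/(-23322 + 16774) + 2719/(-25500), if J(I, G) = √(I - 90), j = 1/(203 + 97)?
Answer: -2719/25500 - √2/6548 ≈ -0.10684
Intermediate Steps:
j = 1/300 ≈ 0.0033333
J(I, G) = √(-90 + I)
J(92, j)/(-23322 + 16774) + 2719/(-25500) = √(-90 + 92)/(-23322 + 16774) + 2719/(-25500) = √2/(-6548) + 2719*(-1/25500) = √2*(-1/6548) - 2719/25500 = -√2/6548 - 2719/25500 = -2719/25500 - √2/6548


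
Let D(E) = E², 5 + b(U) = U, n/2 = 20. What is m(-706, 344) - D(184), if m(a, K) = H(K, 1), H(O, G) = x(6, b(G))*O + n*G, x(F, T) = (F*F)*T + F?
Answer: -81288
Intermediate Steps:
n = 40 (n = 2*20 = 40)
b(U) = -5 + U
x(F, T) = F + T*F² (x(F, T) = F²*T + F = T*F² + F = F + T*F²)
H(O, G) = 40*G + O*(-174 + 36*G) (H(O, G) = (6*(1 + 6*(-5 + G)))*O + 40*G = (6*(1 + (-30 + 6*G)))*O + 40*G = (6*(-29 + 6*G))*O + 40*G = (-174 + 36*G)*O + 40*G = O*(-174 + 36*G) + 40*G = 40*G + O*(-174 + 36*G))
m(a, K) = 40 - 138*K (m(a, K) = -174*K + 40*1 + 36*1*K = -174*K + 40 + 36*K = 40 - 138*K)
m(-706, 344) - D(184) = (40 - 138*344) - 1*184² = (40 - 47472) - 1*33856 = -47432 - 33856 = -81288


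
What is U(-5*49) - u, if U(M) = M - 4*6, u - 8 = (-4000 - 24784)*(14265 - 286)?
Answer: 402371259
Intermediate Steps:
u = -402371528 (u = 8 + (-4000 - 24784)*(14265 - 286) = 8 - 28784*13979 = 8 - 402371536 = -402371528)
U(M) = -24 + M (U(M) = M - 24 = -24 + M)
U(-5*49) - u = (-24 - 5*49) - 1*(-402371528) = (-24 - 245) + 402371528 = -269 + 402371528 = 402371259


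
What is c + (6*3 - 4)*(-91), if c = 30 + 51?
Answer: -1193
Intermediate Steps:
c = 81
c + (6*3 - 4)*(-91) = 81 + (6*3 - 4)*(-91) = 81 + (18 - 4)*(-91) = 81 + 14*(-91) = 81 - 1274 = -1193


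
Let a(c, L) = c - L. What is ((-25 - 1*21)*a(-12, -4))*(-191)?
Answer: -70288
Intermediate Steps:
((-25 - 1*21)*a(-12, -4))*(-191) = ((-25 - 1*21)*(-12 - 1*(-4)))*(-191) = ((-25 - 21)*(-12 + 4))*(-191) = -46*(-8)*(-191) = 368*(-191) = -70288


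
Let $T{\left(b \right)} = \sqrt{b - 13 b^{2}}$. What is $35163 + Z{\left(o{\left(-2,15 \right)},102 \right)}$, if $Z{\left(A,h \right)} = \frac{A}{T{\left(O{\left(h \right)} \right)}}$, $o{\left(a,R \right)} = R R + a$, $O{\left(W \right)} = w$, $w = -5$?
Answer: $35163 - \frac{223 i \sqrt{330}}{330} \approx 35163.0 - 12.276 i$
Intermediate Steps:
$O{\left(W \right)} = -5$
$o{\left(a,R \right)} = a + R^{2}$ ($o{\left(a,R \right)} = R^{2} + a = a + R^{2}$)
$Z{\left(A,h \right)} = - \frac{i A \sqrt{330}}{330}$ ($Z{\left(A,h \right)} = \frac{A}{\sqrt{- 5 \left(1 - -65\right)}} = \frac{A}{\sqrt{- 5 \left(1 + 65\right)}} = \frac{A}{\sqrt{\left(-5\right) 66}} = \frac{A}{\sqrt{-330}} = \frac{A}{i \sqrt{330}} = A \left(- \frac{i \sqrt{330}}{330}\right) = - \frac{i A \sqrt{330}}{330}$)
$35163 + Z{\left(o{\left(-2,15 \right)},102 \right)} = 35163 - \frac{i \left(-2 + 15^{2}\right) \sqrt{330}}{330} = 35163 - \frac{i \left(-2 + 225\right) \sqrt{330}}{330} = 35163 - \frac{1}{330} i 223 \sqrt{330} = 35163 - \frac{223 i \sqrt{330}}{330}$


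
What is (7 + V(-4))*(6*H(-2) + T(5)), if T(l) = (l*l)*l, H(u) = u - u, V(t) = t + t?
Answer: -125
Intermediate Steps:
V(t) = 2*t
H(u) = 0
T(l) = l**3 (T(l) = l**2*l = l**3)
(7 + V(-4))*(6*H(-2) + T(5)) = (7 + 2*(-4))*(6*0 + 5**3) = (7 - 8)*(0 + 125) = -1*125 = -125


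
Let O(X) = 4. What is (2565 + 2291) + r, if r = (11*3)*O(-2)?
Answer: 4988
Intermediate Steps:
r = 132 (r = (11*3)*4 = 33*4 = 132)
(2565 + 2291) + r = (2565 + 2291) + 132 = 4856 + 132 = 4988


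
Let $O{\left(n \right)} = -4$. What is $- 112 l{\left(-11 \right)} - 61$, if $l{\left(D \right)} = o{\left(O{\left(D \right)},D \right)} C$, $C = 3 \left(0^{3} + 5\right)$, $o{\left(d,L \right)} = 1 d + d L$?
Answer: $-67261$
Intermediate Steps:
$o{\left(d,L \right)} = d + L d$
$C = 15$ ($C = 3 \left(0 + 5\right) = 3 \cdot 5 = 15$)
$l{\left(D \right)} = -60 - 60 D$ ($l{\left(D \right)} = - 4 \left(1 + D\right) 15 = \left(-4 - 4 D\right) 15 = -60 - 60 D$)
$- 112 l{\left(-11 \right)} - 61 = - 112 \left(-60 - -660\right) - 61 = - 112 \left(-60 + 660\right) - 61 = \left(-112\right) 600 - 61 = -67200 - 61 = -67261$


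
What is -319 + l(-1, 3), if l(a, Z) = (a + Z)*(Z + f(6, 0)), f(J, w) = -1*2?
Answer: -317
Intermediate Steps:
f(J, w) = -2
l(a, Z) = (-2 + Z)*(Z + a) (l(a, Z) = (a + Z)*(Z - 2) = (Z + a)*(-2 + Z) = (-2 + Z)*(Z + a))
-319 + l(-1, 3) = -319 + (3² - 2*3 - 2*(-1) + 3*(-1)) = -319 + (9 - 6 + 2 - 3) = -319 + 2 = -317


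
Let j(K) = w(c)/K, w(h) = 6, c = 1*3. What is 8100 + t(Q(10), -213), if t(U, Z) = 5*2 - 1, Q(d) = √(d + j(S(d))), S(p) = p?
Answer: 8109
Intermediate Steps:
c = 3
j(K) = 6/K
Q(d) = √(d + 6/d)
t(U, Z) = 9 (t(U, Z) = 10 - 1 = 9)
8100 + t(Q(10), -213) = 8100 + 9 = 8109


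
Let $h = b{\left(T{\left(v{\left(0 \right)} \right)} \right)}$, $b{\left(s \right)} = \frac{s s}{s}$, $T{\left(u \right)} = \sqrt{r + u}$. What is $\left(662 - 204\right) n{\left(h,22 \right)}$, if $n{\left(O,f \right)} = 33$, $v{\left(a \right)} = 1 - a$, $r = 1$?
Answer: $15114$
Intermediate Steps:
$T{\left(u \right)} = \sqrt{1 + u}$
$b{\left(s \right)} = s$ ($b{\left(s \right)} = \frac{s^{2}}{s} = s$)
$h = \sqrt{2}$ ($h = \sqrt{1 + \left(1 - 0\right)} = \sqrt{1 + \left(1 + 0\right)} = \sqrt{1 + 1} = \sqrt{2} \approx 1.4142$)
$\left(662 - 204\right) n{\left(h,22 \right)} = \left(662 - 204\right) 33 = 458 \cdot 33 = 15114$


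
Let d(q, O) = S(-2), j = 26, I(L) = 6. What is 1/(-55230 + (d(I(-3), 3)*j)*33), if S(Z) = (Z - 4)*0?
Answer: -1/55230 ≈ -1.8106e-5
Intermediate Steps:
S(Z) = 0 (S(Z) = (-4 + Z)*0 = 0)
d(q, O) = 0
1/(-55230 + (d(I(-3), 3)*j)*33) = 1/(-55230 + (0*26)*33) = 1/(-55230 + 0*33) = 1/(-55230 + 0) = 1/(-55230) = -1/55230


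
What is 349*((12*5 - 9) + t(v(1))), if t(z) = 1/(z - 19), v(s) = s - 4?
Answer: 391229/22 ≈ 17783.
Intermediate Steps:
v(s) = -4 + s
t(z) = 1/(-19 + z)
349*((12*5 - 9) + t(v(1))) = 349*((12*5 - 9) + 1/(-19 + (-4 + 1))) = 349*((60 - 9) + 1/(-19 - 3)) = 349*(51 + 1/(-22)) = 349*(51 - 1/22) = 349*(1121/22) = 391229/22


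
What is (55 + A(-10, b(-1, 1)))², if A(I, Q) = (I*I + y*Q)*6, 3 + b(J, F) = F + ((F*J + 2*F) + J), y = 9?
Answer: 299209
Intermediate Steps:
b(J, F) = -3 + J + 3*F + F*J (b(J, F) = -3 + (F + ((F*J + 2*F) + J)) = -3 + (F + ((2*F + F*J) + J)) = -3 + (F + (J + 2*F + F*J)) = -3 + (J + 3*F + F*J) = -3 + J + 3*F + F*J)
A(I, Q) = 6*I² + 54*Q (A(I, Q) = (I*I + 9*Q)*6 = (I² + 9*Q)*6 = 6*I² + 54*Q)
(55 + A(-10, b(-1, 1)))² = (55 + (6*(-10)² + 54*(-3 - 1 + 3*1 + 1*(-1))))² = (55 + (6*100 + 54*(-3 - 1 + 3 - 1)))² = (55 + (600 + 54*(-2)))² = (55 + (600 - 108))² = (55 + 492)² = 547² = 299209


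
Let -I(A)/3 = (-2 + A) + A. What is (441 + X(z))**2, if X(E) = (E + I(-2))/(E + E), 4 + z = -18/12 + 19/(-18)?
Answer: 2697244225/13924 ≈ 1.9371e+5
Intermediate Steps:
I(A) = 6 - 6*A (I(A) = -3*((-2 + A) + A) = -3*(-2 + 2*A) = 6 - 6*A)
z = -59/9 (z = -4 + (-18/12 + 19/(-18)) = -4 + (-18*1/12 + 19*(-1/18)) = -4 + (-3/2 - 19/18) = -4 - 23/9 = -59/9 ≈ -6.5556)
X(E) = (18 + E)/(2*E) (X(E) = (E + (6 - 6*(-2)))/(E + E) = (E + (6 + 12))/((2*E)) = (E + 18)*(1/(2*E)) = (18 + E)*(1/(2*E)) = (18 + E)/(2*E))
(441 + X(z))**2 = (441 + (18 - 59/9)/(2*(-59/9)))**2 = (441 + (1/2)*(-9/59)*(103/9))**2 = (441 - 103/118)**2 = (51935/118)**2 = 2697244225/13924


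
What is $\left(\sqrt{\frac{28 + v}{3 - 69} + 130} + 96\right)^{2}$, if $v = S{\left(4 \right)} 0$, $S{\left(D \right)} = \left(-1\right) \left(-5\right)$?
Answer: $\frac{308404}{33} + \frac{128 \sqrt{35277}}{11} \approx 11531.0$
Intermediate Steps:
$S{\left(D \right)} = 5$
$v = 0$ ($v = 5 \cdot 0 = 0$)
$\left(\sqrt{\frac{28 + v}{3 - 69} + 130} + 96\right)^{2} = \left(\sqrt{\frac{28 + 0}{3 - 69} + 130} + 96\right)^{2} = \left(\sqrt{\frac{28}{-66} + 130} + 96\right)^{2} = \left(\sqrt{28 \left(- \frac{1}{66}\right) + 130} + 96\right)^{2} = \left(\sqrt{- \frac{14}{33} + 130} + 96\right)^{2} = \left(\sqrt{\frac{4276}{33}} + 96\right)^{2} = \left(\frac{2 \sqrt{35277}}{33} + 96\right)^{2} = \left(96 + \frac{2 \sqrt{35277}}{33}\right)^{2}$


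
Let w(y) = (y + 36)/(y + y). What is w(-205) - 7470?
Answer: -3062531/410 ≈ -7469.6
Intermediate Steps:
w(y) = (36 + y)/(2*y) (w(y) = (36 + y)/((2*y)) = (36 + y)*(1/(2*y)) = (36 + y)/(2*y))
w(-205) - 7470 = (½)*(36 - 205)/(-205) - 7470 = (½)*(-1/205)*(-169) - 7470 = 169/410 - 7470 = -3062531/410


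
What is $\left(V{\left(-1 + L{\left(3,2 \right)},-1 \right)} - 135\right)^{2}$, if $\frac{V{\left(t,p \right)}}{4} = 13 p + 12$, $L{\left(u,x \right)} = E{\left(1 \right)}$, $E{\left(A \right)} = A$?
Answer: $19321$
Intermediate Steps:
$L{\left(u,x \right)} = 1$
$V{\left(t,p \right)} = 48 + 52 p$ ($V{\left(t,p \right)} = 4 \left(13 p + 12\right) = 4 \left(12 + 13 p\right) = 48 + 52 p$)
$\left(V{\left(-1 + L{\left(3,2 \right)},-1 \right)} - 135\right)^{2} = \left(\left(48 + 52 \left(-1\right)\right) - 135\right)^{2} = \left(\left(48 - 52\right) - 135\right)^{2} = \left(-4 - 135\right)^{2} = \left(-139\right)^{2} = 19321$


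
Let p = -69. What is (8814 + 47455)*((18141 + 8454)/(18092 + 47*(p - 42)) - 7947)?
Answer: -1151162793414/2575 ≈ -4.4705e+8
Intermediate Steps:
(8814 + 47455)*((18141 + 8454)/(18092 + 47*(p - 42)) - 7947) = (8814 + 47455)*((18141 + 8454)/(18092 + 47*(-69 - 42)) - 7947) = 56269*(26595/(18092 + 47*(-111)) - 7947) = 56269*(26595/(18092 - 5217) - 7947) = 56269*(26595/12875 - 7947) = 56269*(26595*(1/12875) - 7947) = 56269*(5319/2575 - 7947) = 56269*(-20458206/2575) = -1151162793414/2575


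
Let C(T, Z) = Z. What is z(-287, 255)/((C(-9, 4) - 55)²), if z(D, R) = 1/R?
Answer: 1/663255 ≈ 1.5077e-6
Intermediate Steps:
z(-287, 255)/((C(-9, 4) - 55)²) = 1/(255*((4 - 55)²)) = 1/(255*((-51)²)) = (1/255)/2601 = (1/255)*(1/2601) = 1/663255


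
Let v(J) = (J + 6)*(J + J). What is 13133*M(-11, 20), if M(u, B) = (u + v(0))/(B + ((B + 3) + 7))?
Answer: -144463/50 ≈ -2889.3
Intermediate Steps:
v(J) = 2*J*(6 + J) (v(J) = (6 + J)*(2*J) = 2*J*(6 + J))
M(u, B) = u/(10 + 2*B) (M(u, B) = (u + 2*0*(6 + 0))/(B + ((B + 3) + 7)) = (u + 2*0*6)/(B + ((3 + B) + 7)) = (u + 0)/(B + (10 + B)) = u/(10 + 2*B))
13133*M(-11, 20) = 13133*((½)*(-11)/(5 + 20)) = 13133*((½)*(-11)/25) = 13133*((½)*(-11)*(1/25)) = 13133*(-11/50) = -144463/50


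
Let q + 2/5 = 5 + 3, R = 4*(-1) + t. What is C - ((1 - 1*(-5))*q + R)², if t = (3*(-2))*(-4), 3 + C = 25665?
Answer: 533966/25 ≈ 21359.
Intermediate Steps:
C = 25662 (C = -3 + 25665 = 25662)
t = 24 (t = -6*(-4) = 24)
R = 20 (R = 4*(-1) + 24 = -4 + 24 = 20)
q = 38/5 (q = -⅖ + (5 + 3) = -⅖ + 8 = 38/5 ≈ 7.6000)
C - ((1 - 1*(-5))*q + R)² = 25662 - ((1 - 1*(-5))*(38/5) + 20)² = 25662 - ((1 + 5)*(38/5) + 20)² = 25662 - (6*(38/5) + 20)² = 25662 - (228/5 + 20)² = 25662 - (328/5)² = 25662 - 1*107584/25 = 25662 - 107584/25 = 533966/25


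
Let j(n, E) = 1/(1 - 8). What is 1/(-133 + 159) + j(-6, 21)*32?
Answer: -825/182 ≈ -4.5330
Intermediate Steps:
j(n, E) = -⅐ (j(n, E) = 1/(-7) = -⅐)
1/(-133 + 159) + j(-6, 21)*32 = 1/(-133 + 159) - ⅐*32 = 1/26 - 32/7 = -825/182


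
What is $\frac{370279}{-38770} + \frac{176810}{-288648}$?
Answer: $- \frac{28433804123}{2797720740} \approx -10.163$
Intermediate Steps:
$\frac{370279}{-38770} + \frac{176810}{-288648} = 370279 \left(- \frac{1}{38770}\right) + 176810 \left(- \frac{1}{288648}\right) = - \frac{370279}{38770} - \frac{88405}{144324} = - \frac{28433804123}{2797720740}$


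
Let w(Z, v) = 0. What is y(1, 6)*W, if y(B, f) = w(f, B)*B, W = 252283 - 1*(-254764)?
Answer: 0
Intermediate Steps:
W = 507047 (W = 252283 + 254764 = 507047)
y(B, f) = 0 (y(B, f) = 0*B = 0)
y(1, 6)*W = 0*507047 = 0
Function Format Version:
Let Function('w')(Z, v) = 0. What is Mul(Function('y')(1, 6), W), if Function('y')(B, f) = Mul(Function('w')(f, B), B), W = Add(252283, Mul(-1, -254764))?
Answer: 0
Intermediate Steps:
W = 507047 (W = Add(252283, 254764) = 507047)
Function('y')(B, f) = 0 (Function('y')(B, f) = Mul(0, B) = 0)
Mul(Function('y')(1, 6), W) = Mul(0, 507047) = 0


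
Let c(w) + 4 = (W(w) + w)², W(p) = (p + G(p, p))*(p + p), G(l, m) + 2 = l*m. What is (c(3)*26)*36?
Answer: 3711240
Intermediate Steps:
G(l, m) = -2 + l*m
W(p) = 2*p*(-2 + p + p²) (W(p) = (p + (-2 + p*p))*(p + p) = (p + (-2 + p²))*(2*p) = (-2 + p + p²)*(2*p) = 2*p*(-2 + p + p²))
c(w) = -4 + (w + 2*w*(-2 + w + w²))² (c(w) = -4 + (2*w*(-2 + w + w²) + w)² = -4 + (w + 2*w*(-2 + w + w²))²)
(c(3)*26)*36 = ((-4 + 3²*(-3 + 2*3 + 2*3²)²)*26)*36 = ((-4 + 9*(-3 + 6 + 2*9)²)*26)*36 = ((-4 + 9*(-3 + 6 + 18)²)*26)*36 = ((-4 + 9*21²)*26)*36 = ((-4 + 9*441)*26)*36 = ((-4 + 3969)*26)*36 = (3965*26)*36 = 103090*36 = 3711240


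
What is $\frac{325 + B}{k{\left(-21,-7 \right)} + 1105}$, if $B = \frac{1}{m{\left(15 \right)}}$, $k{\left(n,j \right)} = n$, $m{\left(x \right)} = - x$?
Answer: $\frac{2437}{8130} \approx 0.29975$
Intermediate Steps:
$B = - \frac{1}{15}$ ($B = \frac{1}{\left(-1\right) 15} = \frac{1}{-15} = - \frac{1}{15} \approx -0.066667$)
$\frac{325 + B}{k{\left(-21,-7 \right)} + 1105} = \frac{325 - \frac{1}{15}}{-21 + 1105} = \frac{4874}{15 \cdot 1084} = \frac{4874}{15} \cdot \frac{1}{1084} = \frac{2437}{8130}$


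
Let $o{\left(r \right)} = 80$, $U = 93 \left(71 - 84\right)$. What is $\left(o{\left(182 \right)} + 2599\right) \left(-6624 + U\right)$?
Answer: $-20984607$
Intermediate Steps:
$U = -1209$ ($U = 93 \left(-13\right) = -1209$)
$\left(o{\left(182 \right)} + 2599\right) \left(-6624 + U\right) = \left(80 + 2599\right) \left(-6624 - 1209\right) = 2679 \left(-7833\right) = -20984607$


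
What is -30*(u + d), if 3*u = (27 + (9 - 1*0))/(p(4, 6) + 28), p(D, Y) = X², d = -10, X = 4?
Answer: 3210/11 ≈ 291.82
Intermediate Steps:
p(D, Y) = 16 (p(D, Y) = 4² = 16)
u = 3/11 (u = ((27 + (9 - 1*0))/(16 + 28))/3 = ((27 + (9 + 0))/44)/3 = ((27 + 9)*(1/44))/3 = (36*(1/44))/3 = (⅓)*(9/11) = 3/11 ≈ 0.27273)
-30*(u + d) = -30*(3/11 - 10) = -30*(-107/11) = 3210/11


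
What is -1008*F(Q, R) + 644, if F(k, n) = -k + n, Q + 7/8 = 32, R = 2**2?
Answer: 27986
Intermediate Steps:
R = 4
Q = 249/8 (Q = -7/8 + 32 = 249/8 ≈ 31.125)
F(k, n) = n - k
-1008*F(Q, R) + 644 = -1008*(4 - 1*249/8) + 644 = -1008*(4 - 249/8) + 644 = -1008*(-217/8) + 644 = 27342 + 644 = 27986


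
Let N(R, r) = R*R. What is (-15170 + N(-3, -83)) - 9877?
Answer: -25038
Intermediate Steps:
N(R, r) = R**2
(-15170 + N(-3, -83)) - 9877 = (-15170 + (-3)**2) - 9877 = (-15170 + 9) - 9877 = -15161 - 9877 = -25038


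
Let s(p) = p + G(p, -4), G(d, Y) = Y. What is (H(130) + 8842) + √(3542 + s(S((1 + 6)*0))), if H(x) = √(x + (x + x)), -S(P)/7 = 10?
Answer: 8842 + √390 + 34*√3 ≈ 8920.6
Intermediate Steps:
S(P) = -70 (S(P) = -7*10 = -70)
s(p) = -4 + p (s(p) = p - 4 = -4 + p)
H(x) = √3*√x (H(x) = √(x + 2*x) = √(3*x) = √3*√x)
(H(130) + 8842) + √(3542 + s(S((1 + 6)*0))) = (√3*√130 + 8842) + √(3542 + (-4 - 70)) = (√390 + 8842) + √(3542 - 74) = (8842 + √390) + √3468 = (8842 + √390) + 34*√3 = 8842 + √390 + 34*√3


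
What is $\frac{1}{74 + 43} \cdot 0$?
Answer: $0$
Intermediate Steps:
$\frac{1}{74 + 43} \cdot 0 = \frac{1}{117} \cdot 0 = 0$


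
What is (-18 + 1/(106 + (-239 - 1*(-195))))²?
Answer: 1243225/3844 ≈ 323.42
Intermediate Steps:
(-18 + 1/(106 + (-239 - 1*(-195))))² = (-18 + 1/(106 + (-239 + 195)))² = (-18 + 1/(106 - 44))² = (-18 + 1/62)² = (-1115/62)² = 1243225/3844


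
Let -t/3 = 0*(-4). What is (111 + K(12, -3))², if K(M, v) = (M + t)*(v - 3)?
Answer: 1521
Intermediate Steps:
t = 0 (t = -0*(-4) = -3*0 = 0)
K(M, v) = M*(-3 + v) (K(M, v) = (M + 0)*(v - 3) = M*(-3 + v))
(111 + K(12, -3))² = (111 + 12*(-3 - 3))² = (111 + 12*(-6))² = (111 - 72)² = 39² = 1521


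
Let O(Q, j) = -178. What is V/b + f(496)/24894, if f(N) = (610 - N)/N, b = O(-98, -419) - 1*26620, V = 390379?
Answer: -401680998227/27573855696 ≈ -14.567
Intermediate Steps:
b = -26798 (b = -178 - 1*26620 = -178 - 26620 = -26798)
f(N) = (610 - N)/N
V/b + f(496)/24894 = 390379/(-26798) + ((610 - 1*496)/496)/24894 = 390379*(-1/26798) + ((610 - 496)/496)*(1/24894) = -390379/26798 + ((1/496)*114)*(1/24894) = -390379/26798 + (57/248)*(1/24894) = -390379/26798 + 19/2057904 = -401680998227/27573855696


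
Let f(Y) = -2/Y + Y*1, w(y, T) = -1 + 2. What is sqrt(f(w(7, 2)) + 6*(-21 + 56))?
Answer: sqrt(209) ≈ 14.457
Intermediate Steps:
w(y, T) = 1
f(Y) = Y - 2/Y (f(Y) = -2/Y + Y = Y - 2/Y)
sqrt(f(w(7, 2)) + 6*(-21 + 56)) = sqrt((1 - 2/1) + 6*(-21 + 56)) = sqrt((1 - 2*1) + 6*35) = sqrt((1 - 2) + 210) = sqrt(-1 + 210) = sqrt(209)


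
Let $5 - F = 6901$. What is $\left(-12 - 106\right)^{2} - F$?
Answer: $20820$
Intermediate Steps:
$F = -6896$ ($F = 5 - 6901 = -6896$)
$\left(-12 - 106\right)^{2} - F = \left(-12 - 106\right)^{2} - -6896 = \left(-118\right)^{2} + 6896 = 13924 + 6896 = 20820$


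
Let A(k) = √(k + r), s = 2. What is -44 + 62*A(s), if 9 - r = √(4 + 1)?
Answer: -44 + 62*√(11 - √5) ≈ 139.54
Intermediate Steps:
r = 9 - √5 (r = 9 - √(4 + 1) = 9 - √5 ≈ 6.7639)
A(k) = √(9 + k - √5) (A(k) = √(k + (9 - √5)) = √(9 + k - √5))
-44 + 62*A(s) = -44 + 62*√(9 + 2 - √5) = -44 + 62*√(11 - √5)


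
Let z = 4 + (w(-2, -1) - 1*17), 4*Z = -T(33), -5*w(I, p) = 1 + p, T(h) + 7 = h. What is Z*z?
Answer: 169/2 ≈ 84.500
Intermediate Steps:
T(h) = -7 + h
w(I, p) = -⅕ - p/5 (w(I, p) = -(1 + p)/5 = -⅕ - p/5)
Z = -13/2 (Z = (-(-7 + 33))/4 = (-1*26)/4 = (¼)*(-26) = -13/2 ≈ -6.5000)
z = -13 (z = 4 + ((-⅕ - ⅕*(-1)) - 1*17) = 4 + ((-⅕ + ⅕) - 17) = 4 + (0 - 17) = 4 - 17 = -13)
Z*z = -13/2*(-13) = 169/2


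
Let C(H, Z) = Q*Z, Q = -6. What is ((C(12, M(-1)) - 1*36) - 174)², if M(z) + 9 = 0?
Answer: 24336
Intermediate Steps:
M(z) = -9 (M(z) = -9 + 0 = -9)
C(H, Z) = -6*Z
((C(12, M(-1)) - 1*36) - 174)² = ((-6*(-9) - 1*36) - 174)² = ((54 - 36) - 174)² = (18 - 174)² = (-156)² = 24336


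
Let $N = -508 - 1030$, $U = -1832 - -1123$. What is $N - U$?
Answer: $-829$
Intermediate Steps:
$U = -709$ ($U = -1832 + 1123 = -709$)
$N = -1538$ ($N = -508 - 1030 = -1538$)
$N - U = -1538 - -709 = -1538 + 709 = -829$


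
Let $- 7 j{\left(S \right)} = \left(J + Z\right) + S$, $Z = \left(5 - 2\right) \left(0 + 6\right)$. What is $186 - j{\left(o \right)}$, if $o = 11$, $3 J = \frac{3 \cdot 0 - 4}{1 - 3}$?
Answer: $\frac{3995}{21} \approx 190.24$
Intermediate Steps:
$J = \frac{2}{3}$ ($J = \frac{\left(3 \cdot 0 - 4\right) \frac{1}{1 - 3}}{3} = \frac{\left(0 - 4\right) \frac{1}{-2}}{3} = \frac{\left(-4\right) \left(- \frac{1}{2}\right)}{3} = \frac{1}{3} \cdot 2 = \frac{2}{3} \approx 0.66667$)
$Z = 18$ ($Z = 3 \cdot 6 = 18$)
$j{\left(S \right)} = - \frac{8}{3} - \frac{S}{7}$ ($j{\left(S \right)} = - \frac{\left(\frac{2}{3} + 18\right) + S}{7} = - \frac{\frac{56}{3} + S}{7} = - \frac{8}{3} - \frac{S}{7}$)
$186 - j{\left(o \right)} = 186 - \left(- \frac{8}{3} - \frac{11}{7}\right) = 186 - - \frac{89}{21} = 186 + \frac{89}{21} = \frac{3995}{21}$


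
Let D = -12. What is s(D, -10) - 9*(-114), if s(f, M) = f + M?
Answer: 1004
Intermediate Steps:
s(f, M) = M + f
s(D, -10) - 9*(-114) = (-10 - 12) - 9*(-114) = -22 + 1026 = 1004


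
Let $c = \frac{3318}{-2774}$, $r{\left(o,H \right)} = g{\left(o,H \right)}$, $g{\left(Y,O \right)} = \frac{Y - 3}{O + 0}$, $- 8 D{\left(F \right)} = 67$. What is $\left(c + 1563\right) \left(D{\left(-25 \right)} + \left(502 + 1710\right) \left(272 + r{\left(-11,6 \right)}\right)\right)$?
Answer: $\frac{5168556229931}{5548} \approx 9.3161 \cdot 10^{8}$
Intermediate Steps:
$D{\left(F \right)} = - \frac{67}{8}$ ($D{\left(F \right)} = \left(- \frac{1}{8}\right) 67 = - \frac{67}{8}$)
$g{\left(Y,O \right)} = \frac{-3 + Y}{O}$
$r{\left(o,H \right)} = \frac{-3 + o}{H}$
$c = - \frac{1659}{1387}$ ($c = 3318 \left(- \frac{1}{2774}\right) = - \frac{1659}{1387} \approx -1.1961$)
$\left(c + 1563\right) \left(D{\left(-25 \right)} + \left(502 + 1710\right) \left(272 + r{\left(-11,6 \right)}\right)\right) = \left(- \frac{1659}{1387} + 1563\right) \left(- \frac{67}{8} + \left(502 + 1710\right) \left(272 + \frac{-3 - 11}{6}\right)\right) = \frac{2166222 \left(- \frac{67}{8} + 2212 \left(272 + \frac{1}{6} \left(-14\right)\right)\right)}{1387} = \frac{2166222 \left(- \frac{67}{8} + 2212 \left(272 - \frac{7}{3}\right)\right)}{1387} = \frac{2166222 \left(- \frac{67}{8} + 2212 \cdot \frac{809}{3}\right)}{1387} = \frac{2166222 \left(- \frac{67}{8} + \frac{1789508}{3}\right)}{1387} = \frac{2166222}{1387} \cdot \frac{14315863}{24} = \frac{5168556229931}{5548}$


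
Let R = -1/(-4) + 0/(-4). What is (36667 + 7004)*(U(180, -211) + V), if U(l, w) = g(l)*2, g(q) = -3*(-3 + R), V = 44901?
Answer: 3923184285/2 ≈ 1.9616e+9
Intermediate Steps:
R = ¼ (R = -1*(-¼) + 0*(-¼) = ¼ + 0 = ¼ ≈ 0.25000)
g(q) = 33/4 (g(q) = -3*(-3 + ¼) = -3*(-11/4) = 33/4)
U(l, w) = 33/2 (U(l, w) = (33/4)*2 = 33/2)
(36667 + 7004)*(U(180, -211) + V) = (36667 + 7004)*(33/2 + 44901) = 43671*(89835/2) = 3923184285/2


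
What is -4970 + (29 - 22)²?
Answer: -4921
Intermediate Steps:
-4970 + (29 - 22)² = -4970 + 7² = -4970 + 49 = -4921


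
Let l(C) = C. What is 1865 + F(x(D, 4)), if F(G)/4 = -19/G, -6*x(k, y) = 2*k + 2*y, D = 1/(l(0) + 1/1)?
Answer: 9553/5 ≈ 1910.6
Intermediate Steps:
D = 1 (D = 1/(0 + 1/1) = 1/(0 + 1) = 1/1 = 1)
x(k, y) = -k/3 - y/3 (x(k, y) = -(2*k + 2*y)/6 = -k/3 - y/3)
F(G) = -76/G (F(G) = 4*(-19/G) = -76/G)
1865 + F(x(D, 4)) = 1865 - 76/(-⅓*1 - ⅓*4) = 1865 - 76/(-⅓ - 4/3) = 1865 - 76/(-5/3) = 1865 - 76*(-⅗) = 1865 + 228/5 = 9553/5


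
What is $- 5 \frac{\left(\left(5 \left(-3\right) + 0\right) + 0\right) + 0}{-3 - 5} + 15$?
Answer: $\frac{45}{8} \approx 5.625$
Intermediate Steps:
$- 5 \frac{\left(\left(5 \left(-3\right) + 0\right) + 0\right) + 0}{-3 - 5} + 15 = - 5 \frac{\left(\left(-15 + 0\right) + 0\right) + 0}{-8} + 15 = - 5 \left(\left(-15 + 0\right) + 0\right) \left(- \frac{1}{8}\right) + 15 = - 5 \left(-15 + 0\right) \left(- \frac{1}{8}\right) + 15 = - 5 \left(\left(-15\right) \left(- \frac{1}{8}\right)\right) + 15 = \left(-5\right) \frac{15}{8} + 15 = - \frac{75}{8} + 15 = \frac{45}{8}$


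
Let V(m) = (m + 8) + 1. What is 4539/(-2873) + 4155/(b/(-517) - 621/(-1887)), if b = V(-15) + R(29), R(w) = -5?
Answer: 20756225199/1750502 ≈ 11857.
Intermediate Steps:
V(m) = 9 + m (V(m) = (8 + m) + 1 = 9 + m)
b = -11 (b = (9 - 15) - 5 = -6 - 5 = -11)
4539/(-2873) + 4155/(b/(-517) - 621/(-1887)) = 4539/(-2873) + 4155/(-11/(-517) - 621/(-1887)) = 4539*(-1/2873) + 4155/(-11*(-1/517) - 621*(-1/1887)) = -267/169 + 4155/(1/47 + 207/629) = -267/169 + 4155/(10358/29563) = -267/169 + 4155*(29563/10358) = -267/169 + 122834265/10358 = 20756225199/1750502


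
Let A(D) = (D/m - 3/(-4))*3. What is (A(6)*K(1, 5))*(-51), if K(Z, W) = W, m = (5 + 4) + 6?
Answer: -3519/4 ≈ -879.75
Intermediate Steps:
m = 15 (m = 9 + 6 = 15)
A(D) = 9/4 + D/5 (A(D) = (D/15 - 3/(-4))*3 = (D*(1/15) - 3*(-1/4))*3 = (D/15 + 3/4)*3 = (3/4 + D/15)*3 = 9/4 + D/5)
(A(6)*K(1, 5))*(-51) = ((9/4 + (1/5)*6)*5)*(-51) = ((9/4 + 6/5)*5)*(-51) = ((69/20)*5)*(-51) = (69/4)*(-51) = -3519/4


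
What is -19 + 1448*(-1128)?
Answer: -1633363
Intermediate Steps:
-19 + 1448*(-1128) = -19 - 1633344 = -1633363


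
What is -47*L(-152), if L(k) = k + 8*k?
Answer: 64296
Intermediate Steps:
L(k) = 9*k
-47*L(-152) = -423*(-152) = -47*(-1368) = 64296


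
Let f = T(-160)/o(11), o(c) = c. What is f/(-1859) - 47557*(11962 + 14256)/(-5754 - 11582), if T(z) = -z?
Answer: 1158946415387/16113812 ≈ 71923.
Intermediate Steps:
f = 160/11 (f = -1*(-160)/11 = 160*(1/11) = 160/11 ≈ 14.545)
f/(-1859) - 47557*(11962 + 14256)/(-5754 - 11582) = (160/11)/(-1859) - 47557*(11962 + 14256)/(-5754 - 11582) = (160/11)*(-1/1859) - 47557/((-17336/26218)) = -160/20449 - 47557/((-17336*1/26218)) = -160/20449 - 47557/(-8668/13109) = -160/20449 - 47557*(-13109/8668) = -160/20449 + 623424713/8668 = 1158946415387/16113812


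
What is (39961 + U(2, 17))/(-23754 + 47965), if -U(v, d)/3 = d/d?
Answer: 39958/24211 ≈ 1.6504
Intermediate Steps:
U(v, d) = -3 (U(v, d) = -3*d/d = -3*1 = -3)
(39961 + U(2, 17))/(-23754 + 47965) = (39961 - 3)/(-23754 + 47965) = 39958/24211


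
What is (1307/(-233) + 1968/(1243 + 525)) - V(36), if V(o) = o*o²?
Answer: -2402688937/51493 ≈ -46661.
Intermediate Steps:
V(o) = o³
(1307/(-233) + 1968/(1243 + 525)) - V(36) = (1307/(-233) + 1968/(1243 + 525)) - 1*36³ = (1307*(-1/233) + 1968/1768) - 1*46656 = (-1307/233 + 1968*(1/1768)) - 46656 = (-1307/233 + 246/221) - 46656 = -231529/51493 - 46656 = -2402688937/51493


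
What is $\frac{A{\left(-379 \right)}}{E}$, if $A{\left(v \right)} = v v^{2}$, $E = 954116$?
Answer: $- \frac{54439939}{954116} \approx -57.058$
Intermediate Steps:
$A{\left(v \right)} = v^{3}$
$\frac{A{\left(-379 \right)}}{E} = \frac{\left(-379\right)^{3}}{954116} = \left(-54439939\right) \frac{1}{954116} = - \frac{54439939}{954116}$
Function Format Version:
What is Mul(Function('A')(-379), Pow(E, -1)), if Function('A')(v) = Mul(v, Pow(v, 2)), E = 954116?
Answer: Rational(-54439939, 954116) ≈ -57.058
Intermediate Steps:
Function('A')(v) = Pow(v, 3)
Mul(Function('A')(-379), Pow(E, -1)) = Mul(Pow(-379, 3), Pow(954116, -1)) = Mul(-54439939, Rational(1, 954116)) = Rational(-54439939, 954116)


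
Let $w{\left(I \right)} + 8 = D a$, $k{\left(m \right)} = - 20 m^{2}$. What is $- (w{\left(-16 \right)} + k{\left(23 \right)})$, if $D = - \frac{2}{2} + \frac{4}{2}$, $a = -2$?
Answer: $10590$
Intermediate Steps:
$D = 1$ ($D = \left(-2\right) \frac{1}{2} + 4 \cdot \frac{1}{2} = -1 + 2 = 1$)
$w{\left(I \right)} = -10$ ($w{\left(I \right)} = -8 + 1 \left(-2\right) = -8 - 2 = -10$)
$- (w{\left(-16 \right)} + k{\left(23 \right)}) = - (-10 - 20 \cdot 23^{2}) = - (-10 - 10580) = \left(-1\right) \left(-10590\right) = 10590$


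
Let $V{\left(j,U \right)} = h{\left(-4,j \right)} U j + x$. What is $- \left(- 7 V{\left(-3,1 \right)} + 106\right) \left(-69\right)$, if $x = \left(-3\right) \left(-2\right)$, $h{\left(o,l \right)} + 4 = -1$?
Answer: $-2829$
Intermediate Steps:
$h{\left(o,l \right)} = -5$ ($h{\left(o,l \right)} = -4 - 1 = -5$)
$x = 6$
$V{\left(j,U \right)} = 6 - 5 U j$ ($V{\left(j,U \right)} = - 5 U j + 6 = 6 - 5 U j$)
$- \left(- 7 V{\left(-3,1 \right)} + 106\right) \left(-69\right) = - \left(- 7 \left(6 - 5 \left(-3\right)\right) + 106\right) \left(-69\right) = - \left(- 7 \left(6 + 15\right) + 106\right) \left(-69\right) = - \left(\left(-7\right) 21 + 106\right) \left(-69\right) = - \left(-147 + 106\right) \left(-69\right) = - \left(-41\right) \left(-69\right) = \left(-1\right) 2829 = -2829$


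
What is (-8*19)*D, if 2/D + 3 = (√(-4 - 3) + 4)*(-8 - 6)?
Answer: 17936/4853 - 4256*I*√7/4853 ≈ 3.6959 - 2.3203*I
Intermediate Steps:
D = 2/(-59 - 14*I*√7) (D = 2/(-3 + (√(-4 - 3) + 4)*(-8 - 6)) = 2/(-3 + (√(-7) + 4)*(-14)) = 2/(-3 + (I*√7 + 4)*(-14)) = 2/(-3 + (4 + I*√7)*(-14)) = 2/(-3 + (-56 - 14*I*√7)) = 2/(-59 - 14*I*√7) ≈ -0.024315 + 0.015265*I)
(-8*19)*D = (-8*19)*(-118/4853 + 28*I*√7/4853) = -152*(-118/4853 + 28*I*√7/4853) = 17936/4853 - 4256*I*√7/4853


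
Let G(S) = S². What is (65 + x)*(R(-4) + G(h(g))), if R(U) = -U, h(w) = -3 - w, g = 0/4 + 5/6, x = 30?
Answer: 63935/36 ≈ 1776.0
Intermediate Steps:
g = ⅚ (g = 0*(¼) + 5*(⅙) = 0 + ⅚ = ⅚ ≈ 0.83333)
(65 + x)*(R(-4) + G(h(g))) = (65 + 30)*(-1*(-4) + (-3 - 1*⅚)²) = 95*(4 + (-3 - ⅚)²) = 95*(4 + (-23/6)²) = 95*(4 + 529/36) = 95*(673/36) = 63935/36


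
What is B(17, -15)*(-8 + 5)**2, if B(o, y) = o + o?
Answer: 306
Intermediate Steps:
B(o, y) = 2*o
B(17, -15)*(-8 + 5)**2 = (2*17)*(-8 + 5)**2 = 34*(-3)**2 = 34*9 = 306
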